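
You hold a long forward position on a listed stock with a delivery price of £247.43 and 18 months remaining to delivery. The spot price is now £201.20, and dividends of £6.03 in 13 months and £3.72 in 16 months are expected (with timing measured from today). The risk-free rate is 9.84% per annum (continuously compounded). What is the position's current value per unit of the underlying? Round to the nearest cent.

PV(remaining dividends) I = 6.03·e^(−0.0984·13/12) + 3.72·e^(−0.0984·16/12) = 8.6829
Current forward F = (S − I)·e^(rT) = (201.20 − 8.6829)·e^(0.0984·18/12) = 192.5171 × 1.159049 = 223.1368
Value (long) = (F − K)·e^(−rT) = (223.1368 − 247.43) × 0.862776 = -20.9596
Value = -£20.96

-£20.96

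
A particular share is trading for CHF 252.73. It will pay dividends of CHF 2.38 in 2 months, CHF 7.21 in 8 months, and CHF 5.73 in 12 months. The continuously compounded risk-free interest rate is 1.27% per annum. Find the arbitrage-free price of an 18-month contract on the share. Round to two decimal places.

CHF 242.12

PV(dividends) I = 2.38·e^(−0.0127·2/12) + 7.21·e^(−0.0127·8/12) + 5.73·e^(−0.0127·12/12)
I = 2.3750 + 7.1492 + 5.6577 = 15.1819
F = (S − I)·e^(rT) = (252.73 − 15.1819) · e^(0.0127·18/12)
= 237.5481 · e^0.019050 = 237.5481 × 1.019233 = CHF 242.12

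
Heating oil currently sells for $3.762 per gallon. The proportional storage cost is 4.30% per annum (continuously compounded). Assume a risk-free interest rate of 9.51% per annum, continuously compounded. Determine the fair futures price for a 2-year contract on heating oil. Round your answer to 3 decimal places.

Net carry = r + u − y = 0.0951 + 0.0430 − 0.0000 = 0.1381
F = S·e^((r+u−y)T) = 3.762 · e^(0.1381 × 2) = 3.762 · e^0.276200
= 3.762 × 1.318111 = $4.959 per gallon

$4.959 per gallon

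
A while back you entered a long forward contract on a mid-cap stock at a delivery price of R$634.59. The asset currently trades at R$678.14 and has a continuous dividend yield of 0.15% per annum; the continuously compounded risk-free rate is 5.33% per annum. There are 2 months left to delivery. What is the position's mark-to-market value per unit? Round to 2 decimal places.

R$48.99

Current fair forward for the remaining 2 months: F = S·e^((r − q)·T), (r − q) = 0.0533 − 0.0015 = 0.0518
F = 678.14 · e^(0.0518 × 2/12) = 678.14 × 1.008671 = 684.0202
Value of long forward = (F − K)·e^(−rT) = (684.0202 − 634.59) · e^(−0.0533·2/12)
= 49.4302 × 0.991156 = 48.99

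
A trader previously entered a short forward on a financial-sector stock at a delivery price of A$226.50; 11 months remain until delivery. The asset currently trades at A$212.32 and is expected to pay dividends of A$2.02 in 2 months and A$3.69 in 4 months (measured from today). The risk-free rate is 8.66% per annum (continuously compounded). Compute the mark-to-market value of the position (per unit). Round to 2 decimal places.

PV(remaining dividends) I = 2.02·e^(−0.0866·2/12) + 3.69·e^(−0.0866·4/12) = 5.5761
Current forward F = (S − I)·e^(rT) = (212.32 − 5.5761)·e^(0.0866·11/12) = 206.7439 × 1.082619 = 223.8249
Value (long) = (F − K)·e^(−rT) = (223.8249 − 226.50) × 0.923686 = -2.4710
Short position value = −(long value) = A$2.47

A$2.47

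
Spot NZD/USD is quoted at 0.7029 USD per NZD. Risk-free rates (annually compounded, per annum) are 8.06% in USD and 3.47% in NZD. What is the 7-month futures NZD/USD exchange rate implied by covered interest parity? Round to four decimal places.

By covered interest parity, F = S · (1+r_USD)^T / (1+r_NZD)^T
= 0.7029 × 1.046256 / 1.020098 = 0.7029 × 1.025643
F = 0.7209 USD per NZD

0.7209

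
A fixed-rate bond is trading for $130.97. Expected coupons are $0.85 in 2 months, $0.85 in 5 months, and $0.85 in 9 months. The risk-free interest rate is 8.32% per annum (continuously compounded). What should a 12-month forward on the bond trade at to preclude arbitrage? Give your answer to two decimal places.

$139.66

PV(coupons) I = 0.85·e^(−0.0832·2/12) + 0.85·e^(−0.0832·5/12) + 0.85·e^(−0.0832·9/12)
I = 0.8383 + 0.8210 + 0.7986 = 2.4579
F = (S − I)·e^(rT) = (130.97 − 2.4579) · e^(0.0832·12/12)
= 128.5121 · e^0.083200 = 128.5121 × 1.086759 = $139.66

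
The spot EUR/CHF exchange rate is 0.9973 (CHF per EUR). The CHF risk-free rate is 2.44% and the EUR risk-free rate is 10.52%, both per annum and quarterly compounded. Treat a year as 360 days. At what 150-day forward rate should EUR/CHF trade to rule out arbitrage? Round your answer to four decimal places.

By covered interest parity, F = S · (1+r_CHF/4)^(4T) / (1+r_EUR/4)^(4T)
= 0.9973 × 1.010187 / 1.044216 = 0.9973 × 0.967412
F = 0.9648 CHF per EUR

0.9648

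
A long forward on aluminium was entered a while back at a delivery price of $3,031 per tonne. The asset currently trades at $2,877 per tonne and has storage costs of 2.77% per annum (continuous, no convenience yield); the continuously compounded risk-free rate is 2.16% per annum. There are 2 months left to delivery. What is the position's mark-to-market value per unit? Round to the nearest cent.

Current fair forward for the remaining 2 months: F = S·e^((r + u)·T), (r + u) = 0.0216 + 0.0277 = 0.0493
F = 2877 · e^(0.0493 × 2/12) = 2877 × 1.00825052 = 2900.7367
Value of long forward = (F − K)·e^(−rT) = (2900.7367 − 3031) · e^(−0.0216·2/12)
= -130.2633 × 0.99640647 = -129.80

-$129.80 per tonne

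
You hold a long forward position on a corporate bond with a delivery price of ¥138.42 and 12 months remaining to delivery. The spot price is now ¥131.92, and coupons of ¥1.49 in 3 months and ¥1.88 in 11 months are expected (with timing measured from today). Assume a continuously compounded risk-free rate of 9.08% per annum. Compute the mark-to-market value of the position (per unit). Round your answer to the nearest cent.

PV(remaining coupons) I = 1.49·e^(−0.0908·3/12) + 1.88·e^(−0.0908·11/12) = 3.1864
Current forward F = (S − I)·e^(rT) = (131.92 − 3.1864)·e^(0.0908·12/12) = 128.7336 × 1.095050 = 140.9697
Value (long) = (F − K)·e^(−rT) = (140.9697 − 138.42) × 0.913200 = 2.3284
Value = ¥2.33

¥2.33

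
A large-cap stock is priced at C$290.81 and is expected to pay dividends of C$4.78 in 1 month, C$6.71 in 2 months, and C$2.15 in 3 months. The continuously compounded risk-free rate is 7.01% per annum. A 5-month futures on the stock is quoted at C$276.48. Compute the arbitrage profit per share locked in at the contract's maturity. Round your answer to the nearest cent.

C$9.05 per share

PV(dividends) I = 4.78·e^(−0.0701·1/12) + 6.71·e^(−0.0701·2/12) + 2.15·e^(−0.0701·3/12) = 13.4969
Fair futures F* = (S − I)·e^(rT) = (290.81 − 13.4969)·e^0.029208 = 277.3131 × 1.029639 = 285.5324
Market C$276.48 < fair 285.5324: forward underpriced → reverse cash-and-carry (short the stock, invest proceeds at r, pay the dividends, go long the forward).
Profit at T = |F_mkt − F*| = |276.48 − 285.5324| = C$9.05 per share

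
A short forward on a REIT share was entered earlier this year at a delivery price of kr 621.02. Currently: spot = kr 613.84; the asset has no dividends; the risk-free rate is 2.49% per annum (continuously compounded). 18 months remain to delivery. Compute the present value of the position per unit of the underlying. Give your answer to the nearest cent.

-kr 15.59

Current fair forward for the remaining 18 months: F = S·e^(r·T), r = 0.0249
F = 613.84 · e^(0.0249 × 18/12) = 613.84 × 1.038056 = 637.2003
Value of long forward = (F − K)·e^(−rT) = (637.2003 − 621.02) · e^(−0.0249·18/12)
= 16.1803 × 0.963339 = 15.59
Short position value = −(long value) = -kr 15.59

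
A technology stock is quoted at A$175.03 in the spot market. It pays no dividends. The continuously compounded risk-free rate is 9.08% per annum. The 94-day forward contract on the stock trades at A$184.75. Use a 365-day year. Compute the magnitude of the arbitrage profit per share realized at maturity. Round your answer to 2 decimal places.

Fair forward: F* = S·e^(carry·T), with carry = r = 0.0908
F* = 175.03 · e^(0.0908 × 94/365) = 175.03 · e^0.023384 = 175.03 × 1.023660 = A$179.1712
Market A$184.75 > fair A$179.1712: forward overpriced → cash-and-carry (buy spot, short the forward).
At maturity, profit = |F_mkt − F*| = |184.75 − 179.1712| = A$5.58 per share

A$5.58 per share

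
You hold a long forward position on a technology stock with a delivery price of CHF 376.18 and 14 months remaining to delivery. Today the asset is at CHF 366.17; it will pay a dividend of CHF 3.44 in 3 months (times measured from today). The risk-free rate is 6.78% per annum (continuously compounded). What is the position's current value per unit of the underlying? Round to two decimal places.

CHF 15.22

PV(remaining dividends) I = 3.44·e^(−0.0678·3/12) = 3.3822
Current forward F = (S − I)·e^(rT) = (366.17 − 3.3822)·e^(0.0678·14/12) = 362.7878 × 1.082313 = 392.6500
Value (long) = (F − K)·e^(−rT) = (392.6500 − 376.18) × 0.923948 = 15.2174
Value = CHF 15.22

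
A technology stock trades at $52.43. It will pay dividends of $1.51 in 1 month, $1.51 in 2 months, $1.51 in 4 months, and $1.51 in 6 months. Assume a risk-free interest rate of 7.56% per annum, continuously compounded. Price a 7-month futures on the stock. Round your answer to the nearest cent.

PV(dividends) I = 1.51·e^(−0.0756·1/12) + 1.51·e^(−0.0756·2/12) + 1.51·e^(−0.0756·4/12) + 1.51·e^(−0.0756·6/12)
I = 1.5005 + 1.4911 + 1.4724 + 1.4540 = 5.9180
F = (S − I)·e^(rT) = (52.43 − 5.9180) · e^(0.0756·7/12)
= 46.5120 · e^0.044100 = 46.5120 × 1.045087 = $48.61

$48.61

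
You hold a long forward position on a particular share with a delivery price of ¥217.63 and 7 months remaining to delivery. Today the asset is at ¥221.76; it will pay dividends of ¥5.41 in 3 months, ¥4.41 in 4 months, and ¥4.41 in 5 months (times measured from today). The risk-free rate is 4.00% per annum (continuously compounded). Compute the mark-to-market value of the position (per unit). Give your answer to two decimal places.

-¥4.90

PV(remaining dividends) I = 5.41·e^(−0.0400·3/12) + 4.41·e^(−0.0400·4/12) + 4.41·e^(−0.0400·5/12) = 14.0449
Current forward F = (S − I)·e^(rT) = (221.76 − 14.0449)·e^(0.0400·7/12) = 207.7151 × 1.023608 = 212.6188
Value (long) = (F − K)·e^(−rT) = (212.6188 − 217.63) × 0.976937 = -4.8956
Value = -¥4.90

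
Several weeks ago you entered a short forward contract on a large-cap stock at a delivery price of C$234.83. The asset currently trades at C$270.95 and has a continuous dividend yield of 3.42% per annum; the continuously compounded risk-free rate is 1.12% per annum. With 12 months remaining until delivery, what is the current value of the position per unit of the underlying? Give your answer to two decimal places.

Current fair forward for the remaining 12 months: F = S·e^((r − q)·T), (r − q) = 0.0112 − 0.0342 = -0.0230
F = 270.95 · e^(-0.0230 × 12/12) = 270.95 × 0.977262 = 264.7891
Value of long forward = (F − K)·e^(−rT) = (264.7891 − 234.83) · e^(−0.0112·12/12)
= 29.9591 × 0.988862 = 29.63
Short position value = −(long value) = -C$29.63

-C$29.63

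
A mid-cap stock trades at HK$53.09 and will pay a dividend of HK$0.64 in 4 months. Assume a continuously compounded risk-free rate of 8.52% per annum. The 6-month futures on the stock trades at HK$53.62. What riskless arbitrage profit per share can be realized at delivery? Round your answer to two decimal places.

HK$1.13 per share

PV(dividends) I = 0.64·e^(−0.0852·4/12) = 0.6221
Fair futures F* = (S − I)·e^(rT) = (53.09 − 0.6221)·e^0.042600 = 52.4679 × 1.043520 = 54.7513
Market HK$53.62 < fair 54.7513: forward underpriced → reverse cash-and-carry (short the stock, invest proceeds at r, pay the dividends, go long the forward).
Profit at T = |F_mkt − F*| = |53.62 − 54.7513| = HK$1.13 per share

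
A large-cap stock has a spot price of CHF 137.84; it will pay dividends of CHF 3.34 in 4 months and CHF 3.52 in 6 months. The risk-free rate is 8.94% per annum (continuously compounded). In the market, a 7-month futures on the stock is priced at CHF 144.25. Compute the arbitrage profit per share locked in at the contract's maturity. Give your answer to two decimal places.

PV(dividends) I = 3.34·e^(−0.0894·4/12) + 3.52·e^(−0.0894·6/12) = 6.6081
Fair futures F* = (S − I)·e^(rT) = (137.84 − 6.6081)·e^0.052150 = 131.2319 × 1.053534 = 138.2573
Market CHF 144.25 > fair 138.2573: forward overpriced → cash-and-carry (borrow at r, buy the stock and collect the dividends, short the forward).
Profit at T = |F_mkt − F*| = |144.25 − 138.2573| = CHF 5.99 per share

CHF 5.99 per share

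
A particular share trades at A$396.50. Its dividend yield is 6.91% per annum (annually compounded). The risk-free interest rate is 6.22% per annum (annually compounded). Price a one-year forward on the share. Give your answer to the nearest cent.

A$393.94

F = S · (1+r)^T / (1+q)^T
= 396.50 × 1.062200 / 1.069100 = 396.50 × 0.993546
F = A$393.94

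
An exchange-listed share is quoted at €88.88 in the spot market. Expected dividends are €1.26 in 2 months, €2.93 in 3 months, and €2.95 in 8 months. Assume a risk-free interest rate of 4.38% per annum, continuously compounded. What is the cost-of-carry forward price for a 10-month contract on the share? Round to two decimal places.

PV(dividends) I = 1.26·e^(−0.0438·2/12) + 2.93·e^(−0.0438·3/12) + 2.95·e^(−0.0438·8/12)
I = 1.2508 + 2.8981 + 2.8651 = 7.0140
F = (S − I)·e^(rT) = (88.88 − 7.0140) · e^(0.0438·10/12)
= 81.8660 · e^0.036500 = 81.8660 × 1.037174 = €84.91

€84.91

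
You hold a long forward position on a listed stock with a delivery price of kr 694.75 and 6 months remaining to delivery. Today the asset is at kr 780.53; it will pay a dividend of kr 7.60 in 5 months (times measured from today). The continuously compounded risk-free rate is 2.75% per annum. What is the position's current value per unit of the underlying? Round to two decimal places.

PV(remaining dividends) I = 7.60·e^(−0.0275·5/12) = 7.5134
Current forward F = (S − I)·e^(rT) = (780.53 − 7.5134)·e^(0.0275·6/12) = 773.0166 × 1.013845 = 783.7190
Value (long) = (F − K)·e^(−rT) = (783.7190 − 694.75) × 0.986344 = 87.7540
Value = kr 87.75

kr 87.75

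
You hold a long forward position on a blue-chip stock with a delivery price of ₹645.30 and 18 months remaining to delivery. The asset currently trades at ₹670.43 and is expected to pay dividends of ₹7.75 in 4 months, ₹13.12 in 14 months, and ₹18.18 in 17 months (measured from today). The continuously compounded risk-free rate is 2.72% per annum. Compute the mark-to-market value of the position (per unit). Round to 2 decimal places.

PV(remaining dividends) I = 7.75·e^(−0.0272·4/12) + 13.12·e^(−0.0272·14/12) + 18.18·e^(−0.0272·17/12) = 37.8830
Current forward F = (S − I)·e^(rT) = (670.43 − 37.8830)·e^(0.0272·18/12) = 632.5470 × 1.041644 = 658.8888
Value (long) = (F − K)·e^(−rT) = (658.8888 − 645.30) × 0.960021 = 13.0455
Value = ₹13.05

₹13.05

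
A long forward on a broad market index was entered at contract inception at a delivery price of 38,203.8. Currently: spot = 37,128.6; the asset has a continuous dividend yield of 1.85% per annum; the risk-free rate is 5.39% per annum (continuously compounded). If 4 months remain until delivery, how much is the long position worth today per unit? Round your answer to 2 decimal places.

-623.19

Current fair forward for the remaining 4 months: F = S·e^((r − q)·T), (r − q) = 0.0539 − 0.0185 = 0.0354
F = 37128.6 · e^(0.0354 × 4/12) = 37128.6 × 1.01186989 = 37569.3124
Value of long forward = (F − K)·e^(−rT) = (37569.3124 − 38203.8) · e^(−0.0539·4/12)
= -634.4876 × 0.98219377 = -623.19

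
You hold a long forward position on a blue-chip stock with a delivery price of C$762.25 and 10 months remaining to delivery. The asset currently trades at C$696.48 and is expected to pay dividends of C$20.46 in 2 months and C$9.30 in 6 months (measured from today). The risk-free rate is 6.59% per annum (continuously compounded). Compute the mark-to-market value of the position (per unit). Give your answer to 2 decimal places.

PV(remaining dividends) I = 20.46·e^(−0.0659·2/12) + 9.30·e^(−0.0659·6/12) = 29.2351
Current forward F = (S − I)·e^(rT) = (696.48 − 29.2351)·e^(0.0659·10/12) = 667.2449 × 1.056453 = 704.9129
Value (long) = (F − K)·e^(−rT) = (704.9129 − 762.25) × 0.946564 = -54.2732
Value = -C$54.27

-C$54.27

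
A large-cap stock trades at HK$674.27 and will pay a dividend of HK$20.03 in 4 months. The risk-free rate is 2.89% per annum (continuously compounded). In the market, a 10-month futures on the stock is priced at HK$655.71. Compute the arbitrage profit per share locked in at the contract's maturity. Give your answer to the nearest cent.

HK$14.67 per share

PV(dividends) I = 20.03·e^(−0.0289·4/12) = 19.8380
Fair futures F* = (S − I)·e^(rT) = (674.27 − 19.8380)·e^0.024083 = 654.4320 × 1.024375 = 670.3838
Market HK$655.71 < fair 670.3838: forward underpriced → reverse cash-and-carry (short the stock, invest proceeds at r, pay the dividends, go long the forward).
Profit at T = |F_mkt − F*| = |655.71 − 670.3838| = HK$14.67 per share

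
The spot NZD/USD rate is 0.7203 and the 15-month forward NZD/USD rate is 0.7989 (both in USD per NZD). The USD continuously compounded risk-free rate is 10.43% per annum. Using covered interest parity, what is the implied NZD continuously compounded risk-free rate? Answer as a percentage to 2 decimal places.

2.14%

F = S·e^((r_USD − r_NZD)T) ⇒ r_NZD = r_USD − ln(F/S)/T
ln(0.7989/0.7203) = 0.103568; /(15/12) = 0.082854
r_NZD = 0.1043 − 0.082854 = 0.021446
r_NZD = 2.14%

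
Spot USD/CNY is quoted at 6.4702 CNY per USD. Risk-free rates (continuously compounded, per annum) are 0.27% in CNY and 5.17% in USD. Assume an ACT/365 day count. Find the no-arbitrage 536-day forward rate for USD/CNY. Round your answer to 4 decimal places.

6.0210

F = S·e^((r_CNY − r_USD)T) = 6.4702 · e^((0.0027 − 0.0517) × 536/365)
= 6.4702 · e^-0.071956 = 6.4702 × 0.930572
F = 6.0210 CNY per USD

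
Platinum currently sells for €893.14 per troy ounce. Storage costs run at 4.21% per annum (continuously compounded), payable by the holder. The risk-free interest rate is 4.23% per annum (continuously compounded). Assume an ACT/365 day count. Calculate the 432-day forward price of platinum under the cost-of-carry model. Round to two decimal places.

Net carry = r + u − y = 0.0423 + 0.0421 − 0.0000 = 0.0844
F = S·e^((r+u−y)T) = 893.14 · e^(0.0844 × 432/365) = 893.14 · e^0.099893
= 893.14 × 1.105053 = €986.97 per troy ounce

€986.97 per troy ounce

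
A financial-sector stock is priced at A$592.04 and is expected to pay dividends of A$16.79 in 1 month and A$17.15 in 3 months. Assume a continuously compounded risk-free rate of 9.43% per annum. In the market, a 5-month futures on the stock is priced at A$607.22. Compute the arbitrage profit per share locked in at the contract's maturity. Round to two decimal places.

A$26.20 per share

PV(dividends) I = 16.79·e^(−0.0943·1/12) + 17.15·e^(−0.0943·3/12) = 33.4090
Fair futures F* = (S − I)·e^(rT) = (592.04 − 33.4090)·e^0.039292 = 558.6310 × 1.040074 = 581.0176
Market A$607.22 > fair 581.0176: forward overpriced → cash-and-carry (borrow at r, buy the stock and collect the dividends, short the forward).
Profit at T = |F_mkt − F*| = |607.22 − 581.0176| = A$26.20 per share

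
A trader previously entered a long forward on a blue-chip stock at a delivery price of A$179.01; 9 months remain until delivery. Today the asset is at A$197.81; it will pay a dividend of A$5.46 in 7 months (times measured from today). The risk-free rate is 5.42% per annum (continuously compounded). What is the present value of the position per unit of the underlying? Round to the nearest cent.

PV(remaining dividends) I = 5.46·e^(−0.0542·7/12) = 5.2901
Current forward F = (S − I)·e^(rT) = (197.81 − 5.2901)·e^(0.0542·9/12) = 192.5199 × 1.041488 = 200.5072
Value (long) = (F − K)·e^(−rT) = (200.5072 − 179.01) × 0.960165 = 20.6409
Value = A$20.64

A$20.64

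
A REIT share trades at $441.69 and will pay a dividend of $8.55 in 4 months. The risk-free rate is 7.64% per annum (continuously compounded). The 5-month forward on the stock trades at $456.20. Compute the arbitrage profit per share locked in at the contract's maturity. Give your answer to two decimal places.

$8.83 per share

PV(dividends) I = 8.55·e^(−0.0764·4/12) = 8.3350
Fair forward F* = (S − I)·e^(rT) = (441.69 − 8.3350)·e^0.031833 = 433.3550 × 1.032345 = 447.3719
Market $456.20 > fair 447.3719: forward overpriced → cash-and-carry (borrow at r, buy the stock and collect the dividends, short the forward).
Profit at T = |F_mkt − F*| = |456.20 − 447.3719| = $8.83 per share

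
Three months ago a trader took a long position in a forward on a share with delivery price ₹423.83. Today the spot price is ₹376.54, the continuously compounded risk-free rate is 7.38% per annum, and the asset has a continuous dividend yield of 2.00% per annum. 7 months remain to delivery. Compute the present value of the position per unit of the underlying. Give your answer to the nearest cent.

-₹33.80

Current fair forward for the remaining 7 months: F = S·e^((r − q)·T), (r − q) = 0.0738 − 0.0200 = 0.0538
F = 376.54 · e^(0.0538 × 7/12) = 376.54 × 1.031881 = 388.5445
Value of long forward = (F − K)·e^(−rT) = (388.5445 − 423.83) · e^(−0.0738·7/12)
= -35.2855 × 0.957863 = -33.80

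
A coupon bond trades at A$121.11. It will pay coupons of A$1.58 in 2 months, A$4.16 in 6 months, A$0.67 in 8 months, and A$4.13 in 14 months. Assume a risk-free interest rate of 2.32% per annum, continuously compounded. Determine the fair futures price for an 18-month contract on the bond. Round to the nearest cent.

A$114.67

PV(coupons) I = 1.58·e^(−0.0232·2/12) + 4.16·e^(−0.0232·6/12) + 0.67·e^(−0.0232·8/12) + 4.13·e^(−0.0232·14/12)
I = 1.5739 + 4.1120 + 0.6597 + 4.0197 = 10.3653
F = (S − I)·e^(rT) = (121.11 − 10.3653) · e^(0.0232·18/12)
= 110.7447 · e^0.034800 = 110.7447 × 1.035413 = A$114.67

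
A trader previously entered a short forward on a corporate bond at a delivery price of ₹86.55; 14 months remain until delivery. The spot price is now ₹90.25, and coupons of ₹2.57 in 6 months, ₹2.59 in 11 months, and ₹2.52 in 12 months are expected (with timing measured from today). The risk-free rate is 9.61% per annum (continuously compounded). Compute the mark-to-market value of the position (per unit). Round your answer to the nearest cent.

-₹5.77

PV(remaining coupons) I = 2.57·e^(−0.0961·6/12) + 2.59·e^(−0.0961·11/12) + 2.52·e^(−0.0961·12/12) = 7.1101
Current forward F = (S − I)·e^(rT) = (90.25 − 7.1101)·e^(0.0961·14/12) = 83.1399 × 1.118643 = 93.0039
Value (long) = (F − K)·e^(−rT) = (93.0039 − 86.55) × 0.893940 = 5.7694
Short position value = −(long value) = -₹5.77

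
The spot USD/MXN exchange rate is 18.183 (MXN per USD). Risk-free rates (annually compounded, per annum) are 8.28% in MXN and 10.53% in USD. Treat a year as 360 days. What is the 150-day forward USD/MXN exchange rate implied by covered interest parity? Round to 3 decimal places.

By covered interest parity, F = S · (1+r_MXN)^T / (1+r_USD)^T
= 18.183 × 1.033701 / 1.042598 = 18.183 × 0.991467
F = 18.028 MXN per USD

18.028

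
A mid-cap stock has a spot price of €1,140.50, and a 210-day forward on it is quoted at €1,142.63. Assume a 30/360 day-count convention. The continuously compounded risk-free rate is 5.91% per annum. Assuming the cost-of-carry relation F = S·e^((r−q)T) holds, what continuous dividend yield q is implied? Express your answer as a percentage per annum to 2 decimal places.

5.59%

From F = S·e^((r−q)T): (r − q) = ln(F/S)/T
ln(1142.63/1140.50) = ln(1.001868) = 0.001866
(r − q) = 0.001866 / (210/360) = 0.003199
q = r − ln(F/S)/T = 0.0591 − 0.003199 = 0.055901
q = 5.59%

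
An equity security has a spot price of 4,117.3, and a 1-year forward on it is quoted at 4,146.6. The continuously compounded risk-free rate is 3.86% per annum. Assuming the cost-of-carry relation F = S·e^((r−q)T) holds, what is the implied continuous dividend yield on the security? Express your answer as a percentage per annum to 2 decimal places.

3.15%

From F = S·e^((r−q)T): (r − q) = ln(F/S)/T
ln(4146.6/4117.3) = ln(1.007116) = 0.007091
(r − q) = 0.007091 / (1) = 0.007091
q = r − ln(F/S)/T = 0.0386 − 0.007091 = 0.031509
q = 3.15%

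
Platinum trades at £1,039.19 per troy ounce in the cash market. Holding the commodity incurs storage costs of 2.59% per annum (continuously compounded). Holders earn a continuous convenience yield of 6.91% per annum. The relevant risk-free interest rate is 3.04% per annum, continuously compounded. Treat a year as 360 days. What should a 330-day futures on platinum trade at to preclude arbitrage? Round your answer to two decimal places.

Net carry = r + u − y = 0.0304 + 0.0259 − 0.0691 = -0.0128
F = S·e^((r+u−y)T) = 1039.19 · e^(-0.0128 × 330/360) = 1039.19 · e^-0.01173333
= 1039.19 × 0.98833524 = £1,027.07 per troy ounce

£1,027.07 per troy ounce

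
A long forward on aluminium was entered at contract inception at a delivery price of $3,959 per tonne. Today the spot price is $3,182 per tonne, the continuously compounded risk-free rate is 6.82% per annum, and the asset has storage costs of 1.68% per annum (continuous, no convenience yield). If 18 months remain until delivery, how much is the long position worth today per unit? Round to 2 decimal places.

Current fair forward for the remaining 18 months: F = S·e^((r + u)·T), (r + u) = 0.0682 + 0.0168 = 0.0850
F = 3182 · e^(0.0850 × 18/12) = 3182 × 1.13598487 = 3614.7039
Value of long forward = (F − K)·e^(−rT) = (3614.7039 − 3959) · e^(−0.0682·18/12)
= -344.2961 × 0.90275868 = -310.82

-$310.82 per tonne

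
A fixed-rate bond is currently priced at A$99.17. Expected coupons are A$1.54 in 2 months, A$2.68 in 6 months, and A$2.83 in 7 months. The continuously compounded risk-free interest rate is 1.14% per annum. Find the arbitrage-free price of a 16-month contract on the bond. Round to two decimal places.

A$93.57

PV(coupons) I = 1.54·e^(−0.0114·2/12) + 2.68·e^(−0.0114·6/12) + 2.83·e^(−0.0114·7/12)
I = 1.5371 + 2.6648 + 2.8112 = 7.0131
F = (S − I)·e^(rT) = (99.17 − 7.0131) · e^(0.0114·16/12)
= 92.1569 · e^0.015200 = 92.1569 × 1.015316 = A$93.57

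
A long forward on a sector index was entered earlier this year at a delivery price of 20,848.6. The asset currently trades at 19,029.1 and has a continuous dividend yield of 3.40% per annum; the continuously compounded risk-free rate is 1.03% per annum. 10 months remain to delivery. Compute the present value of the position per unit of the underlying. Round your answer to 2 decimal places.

Current fair forward for the remaining 10 months: F = S·e^((r − q)·T), (r − q) = 0.0103 − 0.0340 = -0.0237
F = 19029.1 · e^(-0.0237 × 10/12) = 19029.1 × 0.98044375 = 18656.9622
Value of long forward = (F − K)·e^(−rT) = (18656.9622 − 20848.6) · e^(−0.0103·10/12)
= -2191.6378 × 0.99145340 = -2172.91

-2172.91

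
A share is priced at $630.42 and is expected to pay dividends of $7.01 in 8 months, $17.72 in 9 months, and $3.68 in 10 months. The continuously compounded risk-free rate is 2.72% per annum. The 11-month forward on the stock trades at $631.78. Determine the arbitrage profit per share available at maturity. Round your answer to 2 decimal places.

PV(dividends) I = 7.01·e^(−0.0272·8/12) + 17.72·e^(−0.0272·9/12) + 3.68·e^(−0.0272·10/12) = 27.8437
Fair forward F* = (S − I)·e^(rT) = (630.42 − 27.8437)·e^0.024933 = 602.5763 × 1.025246 = 617.7889
Market $631.78 > fair 617.7889: forward overpriced → cash-and-carry (borrow at r, buy the stock and collect the dividends, short the forward).
Profit at T = |F_mkt − F*| = |631.78 − 617.7889| = $13.99 per share

$13.99 per share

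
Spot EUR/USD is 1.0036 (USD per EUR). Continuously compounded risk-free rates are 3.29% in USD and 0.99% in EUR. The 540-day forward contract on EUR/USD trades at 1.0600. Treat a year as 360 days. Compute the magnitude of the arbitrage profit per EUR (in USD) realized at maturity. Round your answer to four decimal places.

0.0212 per EUR (in USD)

Fair forward: F* = S·e^(carry·T), with carry = (r_USD − r_EUR) = 0.0329 − 0.0099 = 0.0230
F* = 1.0036 · e^(0.0230 × 540/360) = 1.0036 · e^0.034500 = 1.0036 × 1.035102 = 1.0388
Market 1.0600 > fair 1.0388: forward overpriced → cash-and-carry (buy spot, short the forward).
At maturity, profit = |F_mkt − F*| = |1.0600 − 1.0388| = 0.0212 per EUR (in USD)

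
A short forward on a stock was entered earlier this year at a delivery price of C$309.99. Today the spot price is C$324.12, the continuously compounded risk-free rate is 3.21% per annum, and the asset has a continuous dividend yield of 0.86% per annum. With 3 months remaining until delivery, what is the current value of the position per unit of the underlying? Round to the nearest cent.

Current fair forward for the remaining 3 months: F = S·e^((r − q)·T), (r − q) = 0.0321 − 0.0086 = 0.0235
F = 324.12 · e^(0.0235 × 3/12) = 324.12 × 1.005892 = 326.0297
Value of long forward = (F − K)·e^(−rT) = (326.0297 − 309.99) · e^(−0.0321·3/12)
= 16.0397 × 0.992007 = 15.91
Short position value = −(long value) = -C$15.91

-C$15.91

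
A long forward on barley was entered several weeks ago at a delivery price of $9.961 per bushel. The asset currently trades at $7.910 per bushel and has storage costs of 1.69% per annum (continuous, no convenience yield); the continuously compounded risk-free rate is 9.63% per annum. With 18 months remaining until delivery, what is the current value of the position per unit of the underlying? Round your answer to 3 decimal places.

Current fair forward for the remaining 18 months: F = S·e^((r + u)·T), (r + u) = 0.0963 + 0.0169 = 0.1132
F = 7.910 · e^(0.1132 × 18/12) = 7.910 × 1.185068 = 9.3739
Value of long forward = (F − K)·e^(−rT) = (9.3739 − 9.961) · e^(−0.0963·18/12)
= -0.5871 × 0.865498 = -0.508

-$0.508 per bushel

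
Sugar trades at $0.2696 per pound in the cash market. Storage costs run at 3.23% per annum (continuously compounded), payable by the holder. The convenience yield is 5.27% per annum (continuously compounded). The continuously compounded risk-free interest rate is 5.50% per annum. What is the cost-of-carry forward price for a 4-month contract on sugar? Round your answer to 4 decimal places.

$0.2727 per pound

Net carry = r + u − y = 0.0550 + 0.0323 − 0.0527 = 0.0346
F = S·e^((r+u−y)T) = 0.2696 · e^(0.0346 × 4/12) = 0.2696 · e^0.011533
= 0.2696 × 1.011600 = $0.2727 per pound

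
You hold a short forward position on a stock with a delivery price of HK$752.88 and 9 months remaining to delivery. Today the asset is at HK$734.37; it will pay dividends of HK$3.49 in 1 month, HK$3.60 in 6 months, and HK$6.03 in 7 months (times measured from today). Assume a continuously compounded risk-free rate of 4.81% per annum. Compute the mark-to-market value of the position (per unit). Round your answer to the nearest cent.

PV(remaining dividends) I = 3.49·e^(−0.0481·1/12) + 3.60·e^(−0.0481·6/12) + 6.03·e^(−0.0481·7/12) = 12.8537
Current forward F = (S − I)·e^(rT) = (734.37 − 12.8537)·e^(0.0481·9/12) = 721.5163 × 1.036734 = 748.0205
Value (long) = (F − K)·e^(−rT) = (748.0205 − 752.88) × 0.964568 = -4.6873
Short position value = −(long value) = HK$4.69

HK$4.69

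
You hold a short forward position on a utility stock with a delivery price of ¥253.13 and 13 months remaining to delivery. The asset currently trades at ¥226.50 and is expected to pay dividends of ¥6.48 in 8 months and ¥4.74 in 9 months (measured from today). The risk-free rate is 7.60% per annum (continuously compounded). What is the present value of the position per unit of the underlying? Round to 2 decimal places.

¥17.26

PV(remaining dividends) I = 6.48·e^(−0.0760·8/12) + 4.74·e^(−0.0760·9/12) = 10.6372
Current forward F = (S − I)·e^(rT) = (226.50 − 10.6372)·e^(0.0760·13/12) = 215.8628 × 1.085818 = 234.3877
Value (long) = (F − K)·e^(−rT) = (234.3877 − 253.13) × 0.920965 = -17.2610
Short position value = −(long value) = ¥17.26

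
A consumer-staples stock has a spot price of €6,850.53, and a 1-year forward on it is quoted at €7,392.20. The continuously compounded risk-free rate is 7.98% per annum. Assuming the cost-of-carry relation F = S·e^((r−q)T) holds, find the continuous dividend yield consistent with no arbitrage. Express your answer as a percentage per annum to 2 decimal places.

0.37%

From F = S·e^((r−q)T): (r − q) = ln(F/S)/T
ln(7392.20/6850.53) = ln(1.079070) = 0.076100
(r − q) = 0.076100 / (1) = 0.076100
q = r − ln(F/S)/T = 0.0798 − 0.076100 = 0.003700
q = 0.37%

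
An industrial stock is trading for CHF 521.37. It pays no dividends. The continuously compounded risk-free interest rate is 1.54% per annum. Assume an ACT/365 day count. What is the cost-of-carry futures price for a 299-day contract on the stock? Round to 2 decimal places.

CHF 527.99

F = S·e^(rT) = 521.37 · e^(0.0154 × 299/365)
= 521.37 · e^0.012615 = 521.37 × 1.012695
F = CHF 527.99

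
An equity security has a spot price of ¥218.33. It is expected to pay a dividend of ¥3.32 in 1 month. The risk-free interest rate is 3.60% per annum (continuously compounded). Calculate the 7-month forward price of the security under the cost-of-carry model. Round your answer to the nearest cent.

PV(dividends) I = 3.32·e^(−0.0360·1/12)
I = 3.3101
F = (S − I)·e^(rT) = (218.33 − 3.3101) · e^(0.0360·7/12)
= 215.0199 · e^0.021000 = 215.0199 × 1.021222 = ¥219.58

¥219.58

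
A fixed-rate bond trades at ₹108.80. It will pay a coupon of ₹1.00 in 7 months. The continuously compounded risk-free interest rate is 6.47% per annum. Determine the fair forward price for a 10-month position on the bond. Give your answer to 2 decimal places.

PV(coupons) I = 1.00·e^(−0.0647·7/12)
I = 0.9630
F = (S − I)·e^(rT) = (108.80 − 0.9630) · e^(0.0647·10/12)
= 107.8370 · e^0.053917 = 107.8370 × 1.055397 = ₹113.81

₹113.81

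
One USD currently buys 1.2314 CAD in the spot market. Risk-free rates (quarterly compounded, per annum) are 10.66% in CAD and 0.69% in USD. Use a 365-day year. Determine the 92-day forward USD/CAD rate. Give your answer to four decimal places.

By covered interest parity, F = S · (1+r_CAD/4)^(4T) / (1+r_USD/4)^(4T)
= 1.2314 × 1.026872 / 1.001739 = 1.2314 × 1.025089
F = 1.2623 CAD per USD

1.2623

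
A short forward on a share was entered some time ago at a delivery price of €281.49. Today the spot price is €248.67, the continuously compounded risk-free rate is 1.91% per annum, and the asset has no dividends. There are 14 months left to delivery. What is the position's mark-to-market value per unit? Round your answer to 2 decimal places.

Current fair forward for the remaining 14 months: F = S·e^(r·T), r = 0.0191
F = 248.67 · e^(0.0191 × 14/12) = 248.67 × 1.022533 = 254.2733
Value of long forward = (F − K)·e^(−rT) = (254.2733 − 281.49) · e^(−0.0191·14/12)
= -27.2167 × 0.977963 = -26.62
Short position value = −(long value) = €26.62

€26.62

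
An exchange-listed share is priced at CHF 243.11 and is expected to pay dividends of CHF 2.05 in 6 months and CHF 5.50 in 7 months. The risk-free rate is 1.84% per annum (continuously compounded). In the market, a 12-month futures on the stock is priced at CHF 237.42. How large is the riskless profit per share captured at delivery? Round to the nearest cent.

PV(dividends) I = 2.05·e^(−0.0184·6/12) + 5.50·e^(−0.0184·7/12) = 7.4725
Fair futures F* = (S − I)·e^(rT) = (243.11 − 7.4725)·e^0.018400 = 235.6375 × 1.018570 = 240.0133
Market CHF 237.42 < fair 240.0133: forward underpriced → reverse cash-and-carry (short the stock, invest proceeds at r, pay the dividends, go long the forward).
Profit at T = |F_mkt − F*| = |237.42 − 240.0133| = CHF 2.59 per share

CHF 2.59 per share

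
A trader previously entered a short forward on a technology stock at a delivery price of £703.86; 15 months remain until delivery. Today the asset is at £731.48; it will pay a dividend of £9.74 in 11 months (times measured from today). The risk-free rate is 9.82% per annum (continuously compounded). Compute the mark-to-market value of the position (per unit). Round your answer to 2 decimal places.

PV(remaining dividends) I = 9.74·e^(−0.0982·11/12) = 8.9015
Current forward F = (S − I)·e^(rT) = (731.48 − 8.9015)·e^(0.0982·15/12) = 722.5785 × 1.130602 = 816.9487
Value (long) = (F − K)·e^(−rT) = (816.9487 − 703.86) × 0.884485 = 100.0253
Short position value = −(long value) = -£100.03

-£100.03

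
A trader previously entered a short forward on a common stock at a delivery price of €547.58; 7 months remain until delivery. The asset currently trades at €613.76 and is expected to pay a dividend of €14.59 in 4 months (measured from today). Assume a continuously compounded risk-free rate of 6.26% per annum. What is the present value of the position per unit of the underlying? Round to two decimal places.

PV(remaining dividends) I = 14.59·e^(−0.0626·4/12) = 14.2887
Current forward F = (S − I)·e^(rT) = (613.76 − 14.2887)·e^(0.0626·7/12) = 599.4713 × 1.037192 = 621.7668
Value (long) = (F − K)·e^(−rT) = (621.7668 − 547.58) × 0.964142 = 71.5266
Short position value = −(long value) = -€71.53

-€71.53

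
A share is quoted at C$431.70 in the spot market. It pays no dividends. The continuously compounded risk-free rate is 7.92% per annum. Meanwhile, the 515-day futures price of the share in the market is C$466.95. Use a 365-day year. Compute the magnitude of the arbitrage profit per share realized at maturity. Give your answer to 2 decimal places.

C$15.79 per share

Fair futures: F* = S·e^(carry·T), with carry = r = 0.0792
F* = 431.70 · e^(0.0792 × 515/365) = 431.70 · e^0.111748 = 431.70 × 1.118231 = C$482.7403
Market C$466.95 < fair C$482.7403: forward underpriced → reverse cash-and-carry (short spot, go long the forward).
At maturity, profit = |F_mkt − F*| = |466.95 − 482.7403| = C$15.79 per share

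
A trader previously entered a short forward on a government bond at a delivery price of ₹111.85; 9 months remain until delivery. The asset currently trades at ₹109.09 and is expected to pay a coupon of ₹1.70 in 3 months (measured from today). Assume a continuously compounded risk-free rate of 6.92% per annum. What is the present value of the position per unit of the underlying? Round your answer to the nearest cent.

-₹1.23

PV(remaining coupons) I = 1.70·e^(−0.0692·3/12) = 1.6708
Current forward F = (S − I)·e^(rT) = (109.09 − 1.6708)·e^(0.0692·9/12) = 107.4192 × 1.053270 = 113.1414
Value (long) = (F − K)·e^(−rT) = (113.1414 − 111.85) × 0.949424 = 1.2261
Short position value = −(long value) = -₹1.23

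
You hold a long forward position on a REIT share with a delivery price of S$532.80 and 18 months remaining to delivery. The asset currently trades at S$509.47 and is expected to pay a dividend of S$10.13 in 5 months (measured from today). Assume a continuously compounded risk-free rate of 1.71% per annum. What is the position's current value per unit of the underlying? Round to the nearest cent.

PV(remaining dividends) I = 10.13·e^(−0.0171·5/12) = 10.0581
Current forward F = (S − I)·e^(rT) = (509.47 − 10.0581)·e^(0.0171·18/12) = 499.4119 × 1.025982 = 512.3876
Value (long) = (F − K)·e^(−rT) = (512.3876 − 532.80) × 0.974676 = -19.8955
Value = -S$19.90

-S$19.90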